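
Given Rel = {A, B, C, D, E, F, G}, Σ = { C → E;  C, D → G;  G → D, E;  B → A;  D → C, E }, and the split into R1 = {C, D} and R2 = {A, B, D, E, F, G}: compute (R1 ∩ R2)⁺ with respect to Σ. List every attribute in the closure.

C, D, E, G

R1 ∩ R2 = {D}.
D → C, E applies, adding C, E
C, D → G applies, adding G
Closure: {C, D, E, G}.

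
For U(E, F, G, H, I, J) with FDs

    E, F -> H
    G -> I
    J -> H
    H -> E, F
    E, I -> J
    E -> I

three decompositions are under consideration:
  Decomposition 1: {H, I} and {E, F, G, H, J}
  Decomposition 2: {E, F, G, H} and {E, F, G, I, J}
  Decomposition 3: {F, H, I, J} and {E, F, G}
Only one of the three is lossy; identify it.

Decomposition 3

Decomposition 1: common = {H}, closure = {E, F, H, I, J} → lossless.
Decomposition 2: common = {E, F, G}, closure = {E, F, G, H, I, J} → lossless.
Decomposition 3: common = {F}, closure = {F} → lossy.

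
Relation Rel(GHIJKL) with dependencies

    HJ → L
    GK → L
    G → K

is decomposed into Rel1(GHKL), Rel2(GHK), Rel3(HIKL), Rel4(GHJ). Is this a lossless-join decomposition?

No

Chase test. Columns are GHIJKL; row i has aⱼ where attribute j ∈ Reli, else bᵢⱼ.
Initial tableau (one row per fragment):
  row 1: a1 a2 b13 b14 a5 a6
  row 2: a1 a2 b23 b24 a5 b26
  row 3: b31 a2 a3 b34 a5 a6
  row 4: a1 a2 b43 a4 b45 b46
Rows 1 and 2 agree on GK; apply GK→L and equate their L entries.
Rows 1 and 4 agree on G; apply G→K and equate their K entries.
Rows 1 and 4 agree on GK; apply GK→L and equate their L entries.
No row becomes fully distinguished — the join is lossy.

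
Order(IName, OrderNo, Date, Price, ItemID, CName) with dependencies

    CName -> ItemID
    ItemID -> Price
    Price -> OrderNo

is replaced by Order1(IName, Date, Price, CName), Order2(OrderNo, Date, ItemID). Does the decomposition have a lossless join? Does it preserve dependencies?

Lossless test: (Date)⁺ = {Date}, which is a superkey of neither fragment — lossy.
Dependency preservation: the restricted closure of {CName} across the fragments never reaches {ItemID}, so CName → ItemID cannot be enforced without a join — not preserved.

lossy and not dependency-preserving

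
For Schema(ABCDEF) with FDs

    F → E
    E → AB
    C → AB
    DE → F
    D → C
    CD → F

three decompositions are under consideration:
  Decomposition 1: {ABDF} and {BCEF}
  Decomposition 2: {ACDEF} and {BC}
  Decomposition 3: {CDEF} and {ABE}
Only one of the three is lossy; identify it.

Decomposition 1: common = {BF}, closure = {ABEF} → lossy.
Decomposition 2: common = {C}, closure = {ABC} → lossless.
Decomposition 3: common = {E}, closure = {ABE} → lossless.

Decomposition 1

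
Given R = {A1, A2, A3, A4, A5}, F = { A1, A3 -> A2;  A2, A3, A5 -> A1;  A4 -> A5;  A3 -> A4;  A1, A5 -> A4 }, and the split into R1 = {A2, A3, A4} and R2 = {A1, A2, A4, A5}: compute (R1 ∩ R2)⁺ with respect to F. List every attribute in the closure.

A2, A4, A5

R1 ∩ R2 = {A2, A4}.
A4 → A5 applies, adding A5
Closure: {A2, A4, A5}.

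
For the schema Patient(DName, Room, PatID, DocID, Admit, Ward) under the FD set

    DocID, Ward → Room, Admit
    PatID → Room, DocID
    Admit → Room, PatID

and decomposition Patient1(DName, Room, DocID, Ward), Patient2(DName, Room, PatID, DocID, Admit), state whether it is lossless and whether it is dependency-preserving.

Lossless test: (DName, Room, DocID)⁺ = {DName, Room, DocID}, which is a superkey of neither fragment — lossy.
Dependency preservation: the restricted closure of {DocID, Ward} across the fragments never reaches {Room, Admit}, so DocID, Ward → Room, Admit cannot be enforced without a join — not preserved.

lossy and not dependency-preserving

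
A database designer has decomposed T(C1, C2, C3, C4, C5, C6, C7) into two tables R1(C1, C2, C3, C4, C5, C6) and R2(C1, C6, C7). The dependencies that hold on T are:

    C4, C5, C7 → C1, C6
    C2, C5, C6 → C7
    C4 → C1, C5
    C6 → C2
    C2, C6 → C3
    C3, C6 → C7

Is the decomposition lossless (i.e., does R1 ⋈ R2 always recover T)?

Yes

Common attributes: R1 ∩ R2 = {C1, C6}.
Closure of {C1, C6}: C6 → C2 applies, adding C2; C2, C6 → C3 applies, adding C3; C3, C6 → C7 applies, adding C7. So (C1, C6)⁺ = {C1, C2, C3, C6, C7}.
This closure contains every attribute of R2, so R1 ∩ R2 → R2. The join is lossless.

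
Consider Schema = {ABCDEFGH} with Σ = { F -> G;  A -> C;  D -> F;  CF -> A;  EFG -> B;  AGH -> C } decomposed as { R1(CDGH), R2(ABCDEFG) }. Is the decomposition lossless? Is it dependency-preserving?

lossy but dependency-preserving

Lossless test: (CDG)⁺ = {ACDFG}, which is a superkey of neither fragment — lossy.
Dependency preservation: AGH → C is not contained in any single fragment, but the restricted closure of its left-hand side across the fragments still reaches the right-hand side; the remaining FDs each lie inside some fragment. All dependencies are preserved.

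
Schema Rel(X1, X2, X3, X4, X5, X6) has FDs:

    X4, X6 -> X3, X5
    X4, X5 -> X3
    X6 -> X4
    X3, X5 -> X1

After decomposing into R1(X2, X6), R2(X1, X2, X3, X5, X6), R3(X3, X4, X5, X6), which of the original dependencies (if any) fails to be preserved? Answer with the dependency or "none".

X4, X6 → X3, X5 lies within R3.
X4, X5 → X3 lies within R3.
X6 → X4 lies within R3.
X3, X5 → X1 lies within R2.
Every dependency is enforceable on the fragments, so the decomposition is dependency-preserving.

none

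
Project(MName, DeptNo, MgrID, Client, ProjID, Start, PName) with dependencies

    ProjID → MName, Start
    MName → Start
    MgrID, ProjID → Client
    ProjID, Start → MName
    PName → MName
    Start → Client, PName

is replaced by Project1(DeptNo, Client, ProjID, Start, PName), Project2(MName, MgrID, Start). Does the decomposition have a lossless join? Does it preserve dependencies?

Lossless test: (Start)⁺ = {MName, Client, Start, PName}, which is a superkey of neither fragment — lossy.
Dependency preservation: ProjID → MName, Start; MgrID, ProjID → Client; ProjID, Start → MName; PName → MName are not contained in any single fragment, but the restricted closure of each left-hand side across the fragments still reaches the right-hand side; the remaining FDs each lie inside some fragment. All dependencies are preserved.

lossy but dependency-preserving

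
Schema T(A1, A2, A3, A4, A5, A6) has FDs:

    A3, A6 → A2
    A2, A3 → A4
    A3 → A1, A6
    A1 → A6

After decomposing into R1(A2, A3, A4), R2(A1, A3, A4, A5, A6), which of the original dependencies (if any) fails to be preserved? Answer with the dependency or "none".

A3, A6 → A2: restricted closure across fragments reaches A2.
A2, A3 → A4 lies within R1.
A3 → A1, A6 lies within R2.
A1 → A6 lies within R2.
Every dependency is enforceable on the fragments, so the decomposition is dependency-preserving.

none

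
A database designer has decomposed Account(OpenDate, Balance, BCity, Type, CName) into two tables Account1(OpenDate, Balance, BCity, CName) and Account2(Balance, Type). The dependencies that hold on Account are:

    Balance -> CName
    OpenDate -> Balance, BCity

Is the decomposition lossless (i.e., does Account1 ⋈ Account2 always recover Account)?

No

Common attributes: Account1 ∩ Account2 = {Balance}.
Closure of {Balance}: Balance → CName applies, adding CName. So (Balance)⁺ = {Balance, CName}.
The closure contains neither all of Account1 = {OpenDate, Balance, BCity, CName} nor all of Account2 = {Balance, Type}, so the common attributes are not a superkey of either fragment. The join is lossy.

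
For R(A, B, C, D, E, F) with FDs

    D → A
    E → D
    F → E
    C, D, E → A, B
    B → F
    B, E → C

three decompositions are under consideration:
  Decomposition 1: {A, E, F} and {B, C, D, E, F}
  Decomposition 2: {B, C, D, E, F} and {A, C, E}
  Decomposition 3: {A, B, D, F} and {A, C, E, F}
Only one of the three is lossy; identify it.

Decomposition 3

Decomposition 1: common = {E, F}, closure = {A, D, E, F} → lossless.
Decomposition 2: common = {C, E}, closure = {A, B, C, D, E, F} → lossless.
Decomposition 3: common = {A, F}, closure = {A, D, E, F} → lossy.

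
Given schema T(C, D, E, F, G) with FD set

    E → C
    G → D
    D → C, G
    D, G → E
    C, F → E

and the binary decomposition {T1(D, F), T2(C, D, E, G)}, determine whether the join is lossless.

Yes

Common attributes: T1 ∩ T2 = {D}.
Closure of {D}: D → C, G applies, adding C, G; D, G → E applies, adding E. So (D)⁺ = {C, D, E, G}.
This closure contains every attribute of T2, so T1 ∩ T2 → T2. The join is lossless.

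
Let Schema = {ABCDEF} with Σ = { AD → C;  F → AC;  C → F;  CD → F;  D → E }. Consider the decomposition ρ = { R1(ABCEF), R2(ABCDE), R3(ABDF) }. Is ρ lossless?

Chase test. Columns are ABCDEF; row i has aⱼ where attribute j ∈ Ri, else bᵢⱼ.
Initial tableau (one row per fragment):
  row 1: a1 a2 a3 b14 a5 a6
  row 2: a1 a2 a3 a4 a5 b26
  row 3: a1 a2 b33 a4 b35 a6
Rows 2 and 3 agree on AD; apply AD→C and equate their C entries.
Rows 1 and 2 agree on C; apply C→F and equate their F entries.
Rows 2 and 3 agree on D; apply D→E and equate their E entries.
Row 2 is now all distinguished symbols — the join is lossless.

Yes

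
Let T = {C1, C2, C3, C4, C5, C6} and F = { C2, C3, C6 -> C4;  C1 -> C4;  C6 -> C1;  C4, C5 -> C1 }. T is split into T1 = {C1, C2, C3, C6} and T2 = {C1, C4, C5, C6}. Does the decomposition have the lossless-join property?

No

Common attributes: T1 ∩ T2 = {C1, C6}.
Closure of {C1, C6}: C1 → C4 applies, adding C4. So (C1, C6)⁺ = {C1, C4, C6}.
The closure contains neither all of T1 = {C1, C2, C3, C6} nor all of T2 = {C1, C4, C5, C6}, so the common attributes are not a superkey of either fragment. The join is lossy.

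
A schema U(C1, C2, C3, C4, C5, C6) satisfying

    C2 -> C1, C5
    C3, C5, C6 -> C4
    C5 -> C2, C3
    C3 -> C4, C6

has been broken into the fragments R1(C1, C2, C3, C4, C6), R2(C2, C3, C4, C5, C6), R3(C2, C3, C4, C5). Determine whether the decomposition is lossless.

Yes

Chase test. Columns are C1, C2, C3, C4, C5, C6; row i has aⱼ where attribute j ∈ Ri, else bᵢⱼ.
Initial tableau (one row per fragment):
  row 1: a1 a2 a3 a4 b15 a6
  row 2: b21 a2 a3 a4 a5 a6
  row 3: b31 a2 a3 a4 a5 b36
Rows 1 and 2 agree on C2; apply C2→C1, C5 and equate their C1, C5 entries.
Rows 1 and 3 agree on C2; apply C2→C1, C5 and equate their C1, C5 entries.
Rows 1 and 3 agree on C3; apply C3→C4, C6 and equate their C4, C6 entries.
Row 1 is now all distinguished symbols — the join is lossless.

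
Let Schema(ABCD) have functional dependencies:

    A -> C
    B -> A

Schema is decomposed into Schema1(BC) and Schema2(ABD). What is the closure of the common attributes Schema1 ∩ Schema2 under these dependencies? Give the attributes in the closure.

Schema1 ∩ Schema2 = {B}.
B → A applies, adding A
A → C applies, adding C
Closure: {ABC}.

ABC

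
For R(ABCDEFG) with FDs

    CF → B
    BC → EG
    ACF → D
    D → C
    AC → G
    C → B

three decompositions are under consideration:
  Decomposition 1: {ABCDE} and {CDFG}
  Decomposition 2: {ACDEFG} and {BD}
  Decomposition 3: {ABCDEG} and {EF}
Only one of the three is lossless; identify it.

Decomposition 1: common = {CD}, closure = {BCDEG} → lossy.
Decomposition 2: common = {D}, closure = {BCDEG} → lossless.
Decomposition 3: common = {E}, closure = {E} → lossy.

Decomposition 2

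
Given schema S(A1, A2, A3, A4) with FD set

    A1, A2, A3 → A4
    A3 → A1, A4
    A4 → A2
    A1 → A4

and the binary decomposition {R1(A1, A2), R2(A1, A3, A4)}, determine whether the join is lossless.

Common attributes: R1 ∩ R2 = {A1}.
Closure of {A1}: A1 → A4 applies, adding A4; A4 → A2 applies, adding A2. So (A1)⁺ = {A1, A2, A4}.
This closure contains every attribute of R1, so R1 ∩ R2 → R1. The join is lossless.

Yes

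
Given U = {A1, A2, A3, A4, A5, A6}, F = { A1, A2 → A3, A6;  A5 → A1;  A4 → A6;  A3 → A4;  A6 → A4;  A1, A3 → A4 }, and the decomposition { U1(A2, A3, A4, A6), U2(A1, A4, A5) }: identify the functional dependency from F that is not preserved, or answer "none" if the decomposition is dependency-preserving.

Check A1, A2 → A3, A6: no single fragment contains all of {A1, A2, A3, A6}, and the restricted closure of {A1, A2} across the fragments never reaches {A3, A6}.
A5 → A1 is preserved.
A4 → A6 is preserved.
A3 → A4 is preserved.
A6 → A4 is preserved.
A1, A3 → A4 is preserved.

A1, A2 → A3, A6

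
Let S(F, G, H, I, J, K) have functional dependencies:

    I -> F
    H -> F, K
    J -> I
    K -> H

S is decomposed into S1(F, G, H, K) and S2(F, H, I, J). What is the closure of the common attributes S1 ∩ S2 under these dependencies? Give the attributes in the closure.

S1 ∩ S2 = {F, H}.
H → F, K applies, adding K
Closure: {F, H, K}.

F, H, K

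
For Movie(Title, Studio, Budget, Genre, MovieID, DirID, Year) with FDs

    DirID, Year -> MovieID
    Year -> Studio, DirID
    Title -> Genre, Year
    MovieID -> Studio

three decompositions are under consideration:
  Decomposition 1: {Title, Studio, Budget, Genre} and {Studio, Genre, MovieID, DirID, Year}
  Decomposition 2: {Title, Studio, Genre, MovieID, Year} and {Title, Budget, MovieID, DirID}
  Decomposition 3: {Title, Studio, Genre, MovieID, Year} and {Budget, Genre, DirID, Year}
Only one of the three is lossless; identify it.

Decomposition 1: common = {Studio, Genre}, closure = {Studio, Genre} → lossy.
Decomposition 2: common = {Title, MovieID}, closure = {Title, Studio, Genre, MovieID, DirID, Year} → lossless.
Decomposition 3: common = {Genre, Year}, closure = {Studio, Genre, MovieID, DirID, Year} → lossy.

Decomposition 2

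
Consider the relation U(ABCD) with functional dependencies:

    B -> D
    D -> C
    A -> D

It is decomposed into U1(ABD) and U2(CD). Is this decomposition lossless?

Common attributes: U1 ∩ U2 = {D}.
Closure of {D}: D → C applies, adding C. So (D)⁺ = {CD}.
This closure contains every attribute of U2, so U1 ∩ U2 → U2. The join is lossless.

Yes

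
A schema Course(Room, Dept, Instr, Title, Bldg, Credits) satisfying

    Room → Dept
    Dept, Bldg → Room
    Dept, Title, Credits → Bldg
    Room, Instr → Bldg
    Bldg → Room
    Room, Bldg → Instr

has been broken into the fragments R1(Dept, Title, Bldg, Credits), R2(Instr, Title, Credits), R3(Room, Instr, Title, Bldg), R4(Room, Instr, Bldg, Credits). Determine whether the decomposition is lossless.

Chase test. Columns are Room, Dept, Instr, Title, Bldg, Credits; row i has aⱼ where attribute j ∈ Ri, else bᵢⱼ.
Initial tableau (one row per fragment):
  row 1: b11 a2 b13 a4 a5 a6
  row 2: b21 b22 a3 a4 b25 a6
  row 3: a1 b32 a3 a4 a5 b36
  row 4: a1 b42 a3 b44 a5 a6
Rows 3 and 4 agree on Room; apply Room→Dept and equate their Dept entries.
Rows 1 and 3 agree on Bldg; apply Bldg→Room and equate their Room entries.
Rows 1 and 3 agree on Room, Bldg; apply Room, Bldg→Instr and equate their Instr entries.
Rows 1 and 3 agree on Room; apply Room→Dept and equate their Dept entries.
Row 1 is now all distinguished symbols — the join is lossless.

Yes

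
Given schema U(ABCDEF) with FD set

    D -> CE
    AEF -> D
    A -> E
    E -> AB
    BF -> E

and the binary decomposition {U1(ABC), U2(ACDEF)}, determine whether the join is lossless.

Common attributes: U1 ∩ U2 = {AC}.
Closure of {AC}: A → E applies, adding E; E → AB applies, adding B. So (AC)⁺ = {ABCE}.
This closure contains every attribute of U1, so U1 ∩ U2 → U1. The join is lossless.

Yes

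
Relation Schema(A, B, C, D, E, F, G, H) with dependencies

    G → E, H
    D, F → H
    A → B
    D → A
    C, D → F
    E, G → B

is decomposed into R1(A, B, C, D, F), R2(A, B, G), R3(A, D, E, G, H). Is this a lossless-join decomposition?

No

Chase test. Columns are A, B, C, D, E, F, G, H; row i has aⱼ where attribute j ∈ Ri, else bᵢⱼ.
Initial tableau (one row per fragment):
  row 1: a1 a2 a3 a4 b15 a6 b17 b18
  row 2: a1 a2 b23 b24 b25 b26 a7 b28
  row 3: a1 b32 b33 a4 a5 b36 a7 a8
Rows 2 and 3 agree on G; apply G→E, H and equate their E, H entries.
Rows 1 and 3 agree on A; apply A→B and equate their B entries.
No row becomes fully distinguished — the join is lossy.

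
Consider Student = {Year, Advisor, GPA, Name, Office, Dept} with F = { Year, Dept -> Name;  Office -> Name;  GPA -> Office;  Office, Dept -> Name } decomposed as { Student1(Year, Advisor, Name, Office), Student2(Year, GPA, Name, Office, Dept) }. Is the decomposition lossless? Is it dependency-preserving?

Lossless test: (Year, Name, Office)⁺ = {Year, Name, Office}, which is a superkey of neither fragment — lossy.
Dependency preservation: every FD's attributes lie within a single fragment, so each can be enforced locally — preserved.

lossy but dependency-preserving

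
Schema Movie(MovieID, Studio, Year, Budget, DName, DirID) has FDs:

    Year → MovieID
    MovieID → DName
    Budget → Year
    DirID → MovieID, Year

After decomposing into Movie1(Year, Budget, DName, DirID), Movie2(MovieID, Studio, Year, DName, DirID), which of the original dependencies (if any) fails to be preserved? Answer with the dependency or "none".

none

Year → MovieID lies within Movie2.
MovieID → DName lies within Movie2.
Budget → Year lies within Movie1.
DirID → MovieID, Year lies within Movie2.
Every dependency is enforceable on the fragments, so the decomposition is dependency-preserving.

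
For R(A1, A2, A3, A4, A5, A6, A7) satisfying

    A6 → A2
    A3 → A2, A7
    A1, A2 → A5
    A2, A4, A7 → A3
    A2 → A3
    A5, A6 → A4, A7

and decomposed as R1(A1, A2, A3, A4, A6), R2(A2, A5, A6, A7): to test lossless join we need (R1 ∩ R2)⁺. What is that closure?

R1 ∩ R2 = {A2, A6}.
A2 → A3 applies, adding A3
A3 → A2, A7 applies, adding A7
Closure: {A2, A3, A6, A7}.

A2, A3, A6, A7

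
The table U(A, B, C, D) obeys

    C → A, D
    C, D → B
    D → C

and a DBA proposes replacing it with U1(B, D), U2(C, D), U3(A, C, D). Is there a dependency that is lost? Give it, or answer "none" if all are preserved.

C → A, D lies within U3.
C, D → B: restricted closure across fragments reaches B.
D → C lies within U2.
Every dependency is enforceable on the fragments, so the decomposition is dependency-preserving.

none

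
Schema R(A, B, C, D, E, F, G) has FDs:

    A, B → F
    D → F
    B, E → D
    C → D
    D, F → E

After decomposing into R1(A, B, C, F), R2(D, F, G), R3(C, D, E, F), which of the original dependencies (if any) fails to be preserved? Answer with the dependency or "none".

B, E → D

Check B, E → D: no single fragment contains all of {B, D, E}, and the restricted closure of {B, E} across the fragments never reaches {D}.
A, B → F is preserved.
D → F is preserved.
C → D is preserved.
D, F → E is preserved.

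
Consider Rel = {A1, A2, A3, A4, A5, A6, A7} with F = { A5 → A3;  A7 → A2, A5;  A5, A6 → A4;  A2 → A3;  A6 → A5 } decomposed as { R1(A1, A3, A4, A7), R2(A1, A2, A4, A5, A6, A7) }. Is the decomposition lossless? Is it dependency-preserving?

lossless but not dependency-preserving

Lossless test: (A1, A4, A7)⁺ = {A1, A2, A3, A4, A5, A7}, which contains all of one fragment — lossless.
Dependency preservation: the restricted closure of {A5} across the fragments never reaches {A3}, so A5 → A3 cannot be enforced without a join — not preserved.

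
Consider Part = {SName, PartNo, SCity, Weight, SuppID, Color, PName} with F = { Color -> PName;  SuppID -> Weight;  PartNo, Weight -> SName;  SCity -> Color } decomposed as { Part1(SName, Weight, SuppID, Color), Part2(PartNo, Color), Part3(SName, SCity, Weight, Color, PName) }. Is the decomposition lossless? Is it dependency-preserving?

lossy and not dependency-preserving

Lossless test (chase): Rows 1 and 2 agree on Color; apply Color→PName and equate their PName entries. Rows 1 and 3 agree on Color; apply Color→PName and equate their PName entries. No row becomes fully distinguished — the join is lossy.
Dependency preservation: the restricted closure of {PartNo, Weight} across the fragments never reaches {SName}, so PartNo, Weight → SName cannot be enforced without a join — not preserved.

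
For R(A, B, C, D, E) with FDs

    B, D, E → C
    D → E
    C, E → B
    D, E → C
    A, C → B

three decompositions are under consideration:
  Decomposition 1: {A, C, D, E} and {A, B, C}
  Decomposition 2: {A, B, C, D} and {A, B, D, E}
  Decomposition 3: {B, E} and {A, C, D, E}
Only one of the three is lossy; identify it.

Decomposition 1: common = {A, C}, closure = {A, B, C} → lossless.
Decomposition 2: common = {A, B, D}, closure = {A, B, C, D, E} → lossless.
Decomposition 3: common = {E}, closure = {E} → lossy.

Decomposition 3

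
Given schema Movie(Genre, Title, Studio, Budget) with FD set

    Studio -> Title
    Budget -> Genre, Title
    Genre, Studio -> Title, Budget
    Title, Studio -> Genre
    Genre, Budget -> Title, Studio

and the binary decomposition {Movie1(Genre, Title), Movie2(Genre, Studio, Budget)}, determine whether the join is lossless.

Common attributes: Movie1 ∩ Movie2 = {Genre}.
No dependency enlarges {Genre}, so (Genre)⁺ = {Genre}.
The closure contains neither all of Movie1 = {Genre, Title} nor all of Movie2 = {Genre, Studio, Budget}, so the common attributes are not a superkey of either fragment. The join is lossy.

No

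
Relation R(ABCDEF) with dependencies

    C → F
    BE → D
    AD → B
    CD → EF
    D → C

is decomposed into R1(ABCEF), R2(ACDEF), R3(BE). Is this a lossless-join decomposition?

Chase test. Columns are ABCDEF; row i has aⱼ where attribute j ∈ Ri, else bᵢⱼ.
Initial tableau (one row per fragment):
  row 1: a1 a2 a3 b14 a5 a6
  row 2: a1 b22 a3 a4 a5 a6
  row 3: b31 a2 b33 b34 a5 b36
Rows 1 and 3 agree on BE; apply BE→D and equate their D entries.
Rows 1 and 3 agree on D; apply D→C and equate their C entries.
Rows 1 and 3 agree on C; apply C→F and equate their F entries.
No row becomes fully distinguished — the join is lossy.

No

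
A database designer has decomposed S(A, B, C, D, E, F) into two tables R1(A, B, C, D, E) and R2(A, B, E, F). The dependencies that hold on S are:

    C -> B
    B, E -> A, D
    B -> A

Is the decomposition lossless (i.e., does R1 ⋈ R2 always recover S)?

Common attributes: R1 ∩ R2 = {A, B, E}.
Closure of {A, B, E}: B, E → A, D applies, adding D. So (A, B, E)⁺ = {A, B, D, E}.
The closure contains neither all of R1 = {A, B, C, D, E} nor all of R2 = {A, B, E, F}, so the common attributes are not a superkey of either fragment. The join is lossy.

No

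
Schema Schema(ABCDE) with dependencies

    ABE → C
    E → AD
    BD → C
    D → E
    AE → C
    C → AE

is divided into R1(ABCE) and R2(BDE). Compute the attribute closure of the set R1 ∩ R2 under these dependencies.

ABCDE

R1 ∩ R2 = {BE}.
E → AD applies, adding AD
BD → C applies, adding C
Closure: {ABCDE}.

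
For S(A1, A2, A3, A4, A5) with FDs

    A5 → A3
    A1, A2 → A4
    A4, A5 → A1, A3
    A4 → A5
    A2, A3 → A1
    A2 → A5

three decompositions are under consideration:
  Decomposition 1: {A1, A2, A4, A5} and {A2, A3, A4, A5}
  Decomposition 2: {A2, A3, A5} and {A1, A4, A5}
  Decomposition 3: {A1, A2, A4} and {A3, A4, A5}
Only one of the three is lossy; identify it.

Decomposition 1: common = {A2, A4, A5}, closure = {A1, A2, A3, A4, A5} → lossless.
Decomposition 2: common = {A5}, closure = {A3, A5} → lossy.
Decomposition 3: common = {A4}, closure = {A1, A3, A4, A5} → lossless.

Decomposition 2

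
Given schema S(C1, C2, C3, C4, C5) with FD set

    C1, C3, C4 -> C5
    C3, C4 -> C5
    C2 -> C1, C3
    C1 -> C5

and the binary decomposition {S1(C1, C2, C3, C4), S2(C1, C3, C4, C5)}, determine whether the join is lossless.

Yes

Common attributes: S1 ∩ S2 = {C1, C3, C4}.
Closure of {C1, C3, C4}: C1, C3, C4 → C5 applies, adding C5. So (C1, C3, C4)⁺ = {C1, C3, C4, C5}.
This closure contains every attribute of S2, so S1 ∩ S2 → S2. The join is lossless.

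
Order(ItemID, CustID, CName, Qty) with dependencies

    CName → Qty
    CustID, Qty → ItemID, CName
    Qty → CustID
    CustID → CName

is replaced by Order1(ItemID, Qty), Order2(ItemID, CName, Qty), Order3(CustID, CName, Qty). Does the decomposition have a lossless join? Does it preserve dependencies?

lossless and dependency-preserving

Lossless test (chase): Rows 1 and 2 agree on Qty; apply Qty→CustID and equate their CustID entries. Rows 1 and 3 agree on Qty; apply Qty→CustID and equate their CustID entries. Rows 1 and 2 agree on CustID; apply CustID→CName and equate their CName entries. Rows 1 and 3 agree on CustID, Qty; apply CustID, Qty→ItemID, CName and equate their ItemID, CName entries. Row 1 is now all distinguished symbols — the join is lossless.
Dependency preservation: CustID, Qty → ItemID, CName is not contained in any single fragment, but the restricted closure of its left-hand side across the fragments still reaches the right-hand side; the remaining FDs each lie inside some fragment. All dependencies are preserved.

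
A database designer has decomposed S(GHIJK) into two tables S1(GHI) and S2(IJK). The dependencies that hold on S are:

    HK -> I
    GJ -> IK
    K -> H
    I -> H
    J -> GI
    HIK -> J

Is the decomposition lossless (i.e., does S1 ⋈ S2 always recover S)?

Common attributes: S1 ∩ S2 = {I}.
Closure of {I}: I → H applies, adding H. So (I)⁺ = {HI}.
The closure contains neither all of S1 = {GHI} nor all of S2 = {IJK}, so the common attributes are not a superkey of either fragment. The join is lossy.

No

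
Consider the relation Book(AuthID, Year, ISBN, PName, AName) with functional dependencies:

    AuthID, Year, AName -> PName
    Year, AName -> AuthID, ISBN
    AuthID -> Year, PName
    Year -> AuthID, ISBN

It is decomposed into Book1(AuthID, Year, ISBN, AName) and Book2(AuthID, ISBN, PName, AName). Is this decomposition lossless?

Yes

Common attributes: Book1 ∩ Book2 = {AuthID, ISBN, AName}.
Closure of {AuthID, ISBN, AName}: AuthID → Year, PName applies, adding Year, PName. So (AuthID, ISBN, AName)⁺ = {AuthID, Year, ISBN, PName, AName}.
This closure contains every attribute of Book1, so Book1 ∩ Book2 → Book1. The join is lossless.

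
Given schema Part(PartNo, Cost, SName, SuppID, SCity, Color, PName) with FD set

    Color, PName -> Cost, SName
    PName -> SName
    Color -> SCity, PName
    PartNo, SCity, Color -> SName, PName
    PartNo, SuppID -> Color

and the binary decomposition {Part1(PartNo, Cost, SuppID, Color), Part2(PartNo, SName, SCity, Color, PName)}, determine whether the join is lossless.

Yes

Common attributes: Part1 ∩ Part2 = {PartNo, Color}.
Closure of {PartNo, Color}: Color → SCity, PName applies, adding SCity, PName; PartNo, SCity, Color → SName, PName applies, adding SName; Color, PName → Cost, SName applies, adding Cost. So (PartNo, Color)⁺ = {PartNo, Cost, SName, SCity, Color, PName}.
This closure contains every attribute of Part2, so Part1 ∩ Part2 → Part2. The join is lossless.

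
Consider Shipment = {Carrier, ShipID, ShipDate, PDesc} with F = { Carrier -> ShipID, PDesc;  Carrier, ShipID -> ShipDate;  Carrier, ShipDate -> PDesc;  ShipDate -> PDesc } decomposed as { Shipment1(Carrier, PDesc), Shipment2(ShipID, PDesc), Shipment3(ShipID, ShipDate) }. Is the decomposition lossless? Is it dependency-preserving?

Lossless test (chase): applying each FD to every pair of rows produces no changes in the tableau, so no row becomes fully distinguished — the join is lossy.
Dependency preservation: the restricted closure of {Carrier} across the fragments never reaches {ShipID, PDesc}, so Carrier → ShipID, PDesc cannot be enforced without a join — not preserved.

lossy and not dependency-preserving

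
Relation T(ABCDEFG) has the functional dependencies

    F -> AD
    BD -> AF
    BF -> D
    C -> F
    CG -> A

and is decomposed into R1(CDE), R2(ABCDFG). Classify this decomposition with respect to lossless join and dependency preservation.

lossy but dependency-preserving

Lossless test: (CD)⁺ = {ACDF}, which is a superkey of neither fragment — lossy.
Dependency preservation: every FD's attributes lie within a single fragment, so each can be enforced locally — preserved.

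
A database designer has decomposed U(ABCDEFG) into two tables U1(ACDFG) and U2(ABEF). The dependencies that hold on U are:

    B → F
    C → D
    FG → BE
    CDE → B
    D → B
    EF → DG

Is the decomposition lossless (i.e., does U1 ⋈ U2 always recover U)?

Common attributes: U1 ∩ U2 = {AF}.
No dependency enlarges {AF}, so (AF)⁺ = {AF}.
The closure contains neither all of U1 = {ACDFG} nor all of U2 = {ABEF}, so the common attributes are not a superkey of either fragment. The join is lossy.

No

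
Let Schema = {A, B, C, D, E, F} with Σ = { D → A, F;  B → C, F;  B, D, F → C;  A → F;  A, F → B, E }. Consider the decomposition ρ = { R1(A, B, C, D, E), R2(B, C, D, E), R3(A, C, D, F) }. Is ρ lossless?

Yes

Chase test. Columns are A, B, C, D, E, F; row i has aⱼ where attribute j ∈ Ri, else bᵢⱼ.
Initial tableau (one row per fragment):
  row 1: a1 a2 a3 a4 a5 b16
  row 2: b21 a2 a3 a4 a5 b26
  row 3: a1 b32 a3 a4 b35 a6
Rows 1 and 2 agree on D; apply D→A, F and equate their A, F entries.
Rows 1 and 3 agree on D; apply D→A, F and equate their A, F entries.
Rows 1 and 3 agree on A, F; apply A, F→B, E and equate their B, E entries.
Row 1 is now all distinguished symbols — the join is lossless.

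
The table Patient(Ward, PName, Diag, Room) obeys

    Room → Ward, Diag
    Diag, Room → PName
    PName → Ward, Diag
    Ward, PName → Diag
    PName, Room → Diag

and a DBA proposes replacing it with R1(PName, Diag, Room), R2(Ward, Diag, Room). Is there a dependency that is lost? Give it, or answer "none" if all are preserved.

Check PName → Ward, Diag: no single fragment contains all of {Ward, PName, Diag}, and the restricted closure of {PName} across the fragments never reaches {Ward, Diag}.
Room → Ward, Diag is preserved.
Diag, Room → PName is preserved.
Ward, PName → Diag is preserved.
PName, Room → Diag is preserved.

PName → Ward, Diag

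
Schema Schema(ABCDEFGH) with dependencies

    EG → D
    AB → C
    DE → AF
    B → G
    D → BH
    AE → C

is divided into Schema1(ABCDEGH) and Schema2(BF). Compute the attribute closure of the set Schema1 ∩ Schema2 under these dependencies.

BG

Schema1 ∩ Schema2 = {B}.
B → G applies, adding G
Closure: {BG}.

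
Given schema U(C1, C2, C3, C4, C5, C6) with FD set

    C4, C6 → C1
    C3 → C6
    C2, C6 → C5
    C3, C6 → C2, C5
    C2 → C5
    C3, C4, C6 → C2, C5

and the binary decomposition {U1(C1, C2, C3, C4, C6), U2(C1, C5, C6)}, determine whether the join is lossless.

Common attributes: U1 ∩ U2 = {C1, C6}.
No dependency enlarges {C1, C6}, so (C1, C6)⁺ = {C1, C6}.
The closure contains neither all of U1 = {C1, C2, C3, C4, C6} nor all of U2 = {C1, C5, C6}, so the common attributes are not a superkey of either fragment. The join is lossy.

No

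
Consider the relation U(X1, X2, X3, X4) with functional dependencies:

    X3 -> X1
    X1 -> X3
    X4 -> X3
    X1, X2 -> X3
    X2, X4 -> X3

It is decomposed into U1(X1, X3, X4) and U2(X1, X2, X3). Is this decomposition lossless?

Common attributes: U1 ∩ U2 = {X1, X3}.
No dependency enlarges {X1, X3}, so (X1, X3)⁺ = {X1, X3}.
The closure contains neither all of U1 = {X1, X3, X4} nor all of U2 = {X1, X2, X3}, so the common attributes are not a superkey of either fragment. The join is lossy.

No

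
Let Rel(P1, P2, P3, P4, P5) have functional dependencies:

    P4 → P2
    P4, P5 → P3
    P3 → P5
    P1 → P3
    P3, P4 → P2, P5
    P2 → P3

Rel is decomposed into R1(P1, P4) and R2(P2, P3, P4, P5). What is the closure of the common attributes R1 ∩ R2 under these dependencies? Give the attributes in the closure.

P2, P3, P4, P5

R1 ∩ R2 = {P4}.
P4 → P2 applies, adding P2
P2 → P3 applies, adding P3
P3 → P5 applies, adding P5
Closure: {P2, P3, P4, P5}.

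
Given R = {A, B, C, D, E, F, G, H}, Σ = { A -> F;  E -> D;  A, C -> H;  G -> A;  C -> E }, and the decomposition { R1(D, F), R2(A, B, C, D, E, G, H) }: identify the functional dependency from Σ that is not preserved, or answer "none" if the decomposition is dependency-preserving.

A -> F

Check A → F: no single fragment contains all of {A, F}, and the restricted closure of {A} across the fragments never reaches {F}.
E → D is preserved.
A, C → H is preserved.
G → A is preserved.
C → E is preserved.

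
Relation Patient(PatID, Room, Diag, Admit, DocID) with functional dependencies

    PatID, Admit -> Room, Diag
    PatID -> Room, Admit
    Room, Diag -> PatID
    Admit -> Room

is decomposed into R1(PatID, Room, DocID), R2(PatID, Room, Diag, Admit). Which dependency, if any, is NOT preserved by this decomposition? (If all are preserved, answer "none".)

PatID, Admit → Room, Diag lies within R2.
PatID → Room, Admit lies within R2.
Room, Diag → PatID lies within R2.
Admit → Room lies within R2.
Every dependency is enforceable on the fragments, so the decomposition is dependency-preserving.

none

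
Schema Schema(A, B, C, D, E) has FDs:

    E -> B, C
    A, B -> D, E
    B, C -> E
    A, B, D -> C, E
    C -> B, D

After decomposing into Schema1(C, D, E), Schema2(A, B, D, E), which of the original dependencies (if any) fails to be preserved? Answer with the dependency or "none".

none

E → B, C: restricted closure across fragments reaches B, C.
A, B → D, E lies within Schema2.
B, C → E: restricted closure across fragments reaches E.
A, B, D → C, E: restricted closure across fragments reaches C, E.
C → B, D: restricted closure across fragments reaches B, D.
Every dependency is enforceable on the fragments, so the decomposition is dependency-preserving.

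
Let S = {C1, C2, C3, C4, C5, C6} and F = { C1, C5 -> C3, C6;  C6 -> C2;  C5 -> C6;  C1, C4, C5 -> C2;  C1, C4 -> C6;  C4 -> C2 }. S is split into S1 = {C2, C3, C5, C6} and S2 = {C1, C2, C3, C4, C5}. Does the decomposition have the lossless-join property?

Yes

Common attributes: S1 ∩ S2 = {C2, C3, C5}.
Closure of {C2, C3, C5}: C5 → C6 applies, adding C6. So (C2, C3, C5)⁺ = {C2, C3, C5, C6}.
This closure contains every attribute of S1, so S1 ∩ S2 → S1. The join is lossless.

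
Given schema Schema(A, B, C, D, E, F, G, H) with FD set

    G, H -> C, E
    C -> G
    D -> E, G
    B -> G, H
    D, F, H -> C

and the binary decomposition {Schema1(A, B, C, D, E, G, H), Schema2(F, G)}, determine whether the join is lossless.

Common attributes: Schema1 ∩ Schema2 = {G}.
No dependency enlarges {G}, so (G)⁺ = {G}.
The closure contains neither all of Schema1 = {A, B, C, D, E, G, H} nor all of Schema2 = {F, G}, so the common attributes are not a superkey of either fragment. The join is lossy.

No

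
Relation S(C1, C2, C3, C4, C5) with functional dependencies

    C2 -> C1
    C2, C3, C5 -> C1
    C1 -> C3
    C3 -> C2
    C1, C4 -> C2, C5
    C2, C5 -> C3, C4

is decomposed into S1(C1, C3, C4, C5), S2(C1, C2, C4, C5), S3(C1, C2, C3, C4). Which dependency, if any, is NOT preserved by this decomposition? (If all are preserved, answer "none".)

C2 → C1 lies within S2.
C2, C3, C5 → C1: restricted closure across fragments reaches C1.
C1 → C3 lies within S1.
C3 → C2 lies within S3.
C1, C4 → C2, C5 lies within S2.
C2, C5 → C3, C4: restricted closure across fragments reaches C3, C4.
Every dependency is enforceable on the fragments, so the decomposition is dependency-preserving.

none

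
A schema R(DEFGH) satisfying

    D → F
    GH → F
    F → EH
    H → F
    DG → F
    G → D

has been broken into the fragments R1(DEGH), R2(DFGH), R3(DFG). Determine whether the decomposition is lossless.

Yes

Chase test. Columns are DEFGH; row i has aⱼ where attribute j ∈ Ri, else bᵢⱼ.
Initial tableau (one row per fragment):
  row 1: a1 a2 b13 a4 a5
  row 2: a1 b22 a3 a4 a5
  row 3: a1 b32 a3 a4 b35
Rows 1 and 2 agree on D; apply D→F and equate their F entries.
Rows 1 and 2 agree on F; apply F→EH and equate their EH entries.
Rows 1 and 3 agree on F; apply F→EH and equate their EH entries.
Row 1 is now all distinguished symbols — the join is lossless.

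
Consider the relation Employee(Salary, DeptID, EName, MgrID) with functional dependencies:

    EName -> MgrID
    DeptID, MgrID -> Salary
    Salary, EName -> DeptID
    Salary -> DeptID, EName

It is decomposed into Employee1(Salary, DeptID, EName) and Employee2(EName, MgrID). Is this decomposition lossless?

Common attributes: Employee1 ∩ Employee2 = {EName}.
Closure of {EName}: EName → MgrID applies, adding MgrID. So (EName)⁺ = {EName, MgrID}.
This closure contains every attribute of Employee2, so Employee1 ∩ Employee2 → Employee2. The join is lossless.

Yes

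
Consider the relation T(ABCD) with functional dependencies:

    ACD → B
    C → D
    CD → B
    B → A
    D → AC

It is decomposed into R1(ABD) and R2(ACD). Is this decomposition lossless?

Common attributes: R1 ∩ R2 = {AD}.
Closure of {AD}: D → AC applies, adding C; ACD → B applies, adding B. So (AD)⁺ = {ABCD}.
This closure contains every attribute of R1, so R1 ∩ R2 → R1. The join is lossless.

Yes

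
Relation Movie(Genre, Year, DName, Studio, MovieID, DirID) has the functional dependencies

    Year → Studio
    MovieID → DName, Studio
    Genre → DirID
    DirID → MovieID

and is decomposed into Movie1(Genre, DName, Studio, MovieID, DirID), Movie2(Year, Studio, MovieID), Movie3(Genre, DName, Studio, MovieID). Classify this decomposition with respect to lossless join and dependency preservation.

lossy but dependency-preserving

Lossless test (chase): Rows 1 and 2 agree on MovieID; apply MovieID→DName, Studio and equate their DName, Studio entries. Rows 1 and 3 agree on Genre; apply Genre→DirID and equate their DirID entries. No row becomes fully distinguished — the join is lossy.
Dependency preservation: every FD's attributes lie within a single fragment, so each can be enforced locally — preserved.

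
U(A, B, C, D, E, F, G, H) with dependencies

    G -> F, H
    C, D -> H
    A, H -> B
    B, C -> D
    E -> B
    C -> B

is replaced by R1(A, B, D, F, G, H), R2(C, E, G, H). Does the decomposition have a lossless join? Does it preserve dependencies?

lossy and not dependency-preserving

Lossless test: (G, H)⁺ = {F, G, H}, which is a superkey of neither fragment — lossy.
Dependency preservation: the restricted closure of {B, C} across the fragments never reaches {D}, so B, C → D cannot be enforced without a join — not preserved.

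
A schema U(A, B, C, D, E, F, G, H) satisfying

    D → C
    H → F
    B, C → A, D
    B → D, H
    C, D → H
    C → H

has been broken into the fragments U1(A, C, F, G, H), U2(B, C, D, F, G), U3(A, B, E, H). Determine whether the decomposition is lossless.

Chase test. Columns are A, B, C, D, E, F, G, H; row i has aⱼ where attribute j ∈ Ui, else bᵢⱼ.
Initial tableau (one row per fragment):
  row 1: a1 b12 a3 b14 b15 a6 a7 a8
  row 2: b21 a2 a3 a4 b25 a6 a7 b28
  row 3: a1 a2 b33 b34 a5 b36 b37 a8
Rows 1 and 3 agree on H; apply H→F and equate their F entries.
Rows 2 and 3 agree on B; apply B→D, H and equate their D, H entries.
Rows 2 and 3 agree on D; apply D→C and equate their C entries.
Rows 2 and 3 agree on B, C; apply B, C→A, D and equate their A, D entries.
No row becomes fully distinguished — the join is lossy.

No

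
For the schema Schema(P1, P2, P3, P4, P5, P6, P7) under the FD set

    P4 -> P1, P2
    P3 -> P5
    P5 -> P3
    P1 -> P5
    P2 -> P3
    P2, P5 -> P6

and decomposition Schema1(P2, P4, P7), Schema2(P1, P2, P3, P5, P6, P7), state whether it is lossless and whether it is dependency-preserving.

lossy and not dependency-preserving

Lossless test: (P2, P7)⁺ = {P2, P3, P5, P6, P7}, which is a superkey of neither fragment — lossy.
Dependency preservation: the restricted closure of {P4} across the fragments never reaches {P1, P2}, so P4 → P1, P2 cannot be enforced without a join — not preserved.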